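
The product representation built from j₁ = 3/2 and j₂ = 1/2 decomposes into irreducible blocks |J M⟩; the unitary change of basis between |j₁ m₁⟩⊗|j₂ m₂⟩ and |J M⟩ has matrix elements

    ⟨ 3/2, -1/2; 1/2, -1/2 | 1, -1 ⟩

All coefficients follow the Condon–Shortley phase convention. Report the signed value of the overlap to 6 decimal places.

+√(1/4) ≈ +0.500000

√[3·1!2!0!/4! · 1!2!0!1!0!2!] = √(1)
  +(−1)^0/∏(0,1,2,0,0,0)! = 1/2  (running 1/2)
⟨..|..⟩ = √(1)·(1/2) = +0.500000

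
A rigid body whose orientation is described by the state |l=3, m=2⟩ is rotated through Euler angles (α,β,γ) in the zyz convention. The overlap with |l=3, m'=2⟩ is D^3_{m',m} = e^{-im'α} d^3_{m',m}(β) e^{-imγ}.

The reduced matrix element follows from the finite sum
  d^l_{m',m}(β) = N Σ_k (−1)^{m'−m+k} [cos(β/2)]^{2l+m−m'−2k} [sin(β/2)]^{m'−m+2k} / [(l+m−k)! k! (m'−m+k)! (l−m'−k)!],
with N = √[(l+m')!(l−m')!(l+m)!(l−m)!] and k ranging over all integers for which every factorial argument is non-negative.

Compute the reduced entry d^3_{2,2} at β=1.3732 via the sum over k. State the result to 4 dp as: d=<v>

d^3_{2,2}(β=1.3732) via the finite sum:
Half-angle: c=0.773406, s=0.633911. N=√(120·1·120·1)=120.000000
The bounds max(0,m−m')=0 and min(l+m,l−m')=1 give 2 terms
  k=0: (−1)^0·120.0000/(120)·0.7734^6·0.6339^0 = +0.214015
  k=1: (−1)^1·120.0000/(24)·0.7734^4·0.6339^2 = -0.718880
d^3_{2,2}(1.3732) = +0.214015 -0.718880 = -0.504865

d=-0.5049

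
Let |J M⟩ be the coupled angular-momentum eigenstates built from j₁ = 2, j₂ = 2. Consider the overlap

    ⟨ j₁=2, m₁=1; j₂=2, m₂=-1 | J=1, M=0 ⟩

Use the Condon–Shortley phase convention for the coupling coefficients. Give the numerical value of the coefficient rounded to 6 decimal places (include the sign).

√[3·3!1!1!/6! · 3!1!1!3!1!1!] = √(9/10)
  +(−1)^0/∏(0,3,1,1,0,0)! = 1/6  (running 1/6)
  +(−1)^1/∏(1,2,0,0,1,1)! = -1/2  (running -1/3)
⟨..|..⟩ = √(9/10)·(-1/3) = -0.316228

-0.316228  (= −√(1/10))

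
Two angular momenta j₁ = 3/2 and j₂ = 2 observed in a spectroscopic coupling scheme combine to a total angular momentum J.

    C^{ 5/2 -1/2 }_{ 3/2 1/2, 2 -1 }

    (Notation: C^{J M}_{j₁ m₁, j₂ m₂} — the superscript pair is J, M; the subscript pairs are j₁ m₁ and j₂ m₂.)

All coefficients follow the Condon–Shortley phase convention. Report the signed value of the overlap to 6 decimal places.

+√(5/14) ≈ +0.597614

√[6·1!2!3!/7! · 2!1!1!3!2!3!] = √(72/35)
  +(−1)^0/∏(0,1,1,1,1,2)! = 1/2  (running 1/2)
  +(−1)^1/∏(1,0,0,0,2,3)! = -1/12  (running 5/12)
⟨..|..⟩ = √(72/35)·(5/12) = +0.597614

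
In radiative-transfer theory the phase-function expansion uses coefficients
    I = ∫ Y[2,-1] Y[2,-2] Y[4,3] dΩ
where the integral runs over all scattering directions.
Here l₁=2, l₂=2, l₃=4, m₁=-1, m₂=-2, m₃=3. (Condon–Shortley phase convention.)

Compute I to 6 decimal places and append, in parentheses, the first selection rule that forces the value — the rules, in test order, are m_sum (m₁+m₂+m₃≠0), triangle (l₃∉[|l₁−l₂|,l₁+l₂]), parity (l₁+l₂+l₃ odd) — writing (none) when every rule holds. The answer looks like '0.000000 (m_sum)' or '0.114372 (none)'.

-0.238414 (none)

m-sum 0 ✓  L=8 even ✓  0≤4≤4 ✓
Π(2lᵢ+1) = 5×5×9 = 225
triangle coeff Δ(2,2,4) = 1/630
Σ_t [0,0]: t=0:+1/16 = 1/16
(3j)²=2/35 [(2 2 4; 0 0 0)], sign=+1
Σ_t [0,0]: t=0:+1/144 = 1/144
(3j)²=1/18 [(2 2 4; -1 -2 3)], sign=-1
⇒ 4πI² = 5/7
I = (-1)√(5/7/(4π)) = -0.23841361
No selection rule forces the value: the integral is nonzero (none).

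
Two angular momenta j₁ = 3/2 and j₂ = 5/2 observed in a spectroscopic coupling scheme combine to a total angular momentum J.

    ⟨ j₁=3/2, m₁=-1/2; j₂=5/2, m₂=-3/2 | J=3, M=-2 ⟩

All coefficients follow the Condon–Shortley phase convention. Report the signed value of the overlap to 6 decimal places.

+0.288675  (= +√(1/12))

√[7·1!2!4!/8! · 1!2!1!4!1!5!] = √(48)
  +(−1)^0/∏(0,1,2,1,0,3)! = 1/12  (running 1/12)
  +(−1)^1/∏(1,0,1,0,1,4)! = -1/24  (running 1/24)
⟨..|..⟩ = √(48)·(1/24) = +0.288675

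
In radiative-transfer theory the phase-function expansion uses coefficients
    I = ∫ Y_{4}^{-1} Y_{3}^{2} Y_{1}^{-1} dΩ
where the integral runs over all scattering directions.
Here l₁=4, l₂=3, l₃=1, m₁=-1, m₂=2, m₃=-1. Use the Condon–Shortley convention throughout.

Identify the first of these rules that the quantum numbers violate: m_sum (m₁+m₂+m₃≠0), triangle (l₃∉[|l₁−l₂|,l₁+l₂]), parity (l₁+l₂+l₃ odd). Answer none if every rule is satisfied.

none

azimuthal sum: -1 + 2 − 1 = 0  ✓
1 ≤ 1 ≤ 7 (triangle on l)  ✓
L = 4 + 3 + 1 = 8 (even)  ✓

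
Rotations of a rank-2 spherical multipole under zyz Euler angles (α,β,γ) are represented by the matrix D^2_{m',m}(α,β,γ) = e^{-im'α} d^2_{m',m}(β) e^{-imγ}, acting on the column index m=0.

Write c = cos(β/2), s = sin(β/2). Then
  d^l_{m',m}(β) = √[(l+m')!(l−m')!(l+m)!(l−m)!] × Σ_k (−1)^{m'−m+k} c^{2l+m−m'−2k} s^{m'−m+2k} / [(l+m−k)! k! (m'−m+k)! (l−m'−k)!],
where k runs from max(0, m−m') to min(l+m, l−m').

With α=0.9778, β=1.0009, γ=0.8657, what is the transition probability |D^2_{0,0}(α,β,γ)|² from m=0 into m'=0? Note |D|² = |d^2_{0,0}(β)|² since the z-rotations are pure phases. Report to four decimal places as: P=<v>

First d^2_{0,0}(β=1.0009), then the phase factors e^{-i(0)α} and e^{-i(0)γ}:
Half-angle: c=0.877367, s=0.479820. N=√(2·2·2·2)=4.000000
k: max(0,(0)−(0))=0 … min(2+(0),2−(0))=2
  k=0: (−1)^0·4.0000/(4)·0.8774^4·0.4798^0 = +0.592550
  k=1: (−1)^1·4.0000/(1)·0.8774^2·0.4798^2 = -0.708891
  k=2: (−1)^2·4.0000/(4)·0.8774^0·0.4798^4 = +0.053005
d^2_{0,0}(1.0009) = +0.592550 -0.708891 +0.053005 = -0.063337
|D^2_{0,0}|² = |d^2_{0,0}(β)|² = (-0.063337)² = 0.004012 (the z-rotation phases have unit modulus)

P=0.0040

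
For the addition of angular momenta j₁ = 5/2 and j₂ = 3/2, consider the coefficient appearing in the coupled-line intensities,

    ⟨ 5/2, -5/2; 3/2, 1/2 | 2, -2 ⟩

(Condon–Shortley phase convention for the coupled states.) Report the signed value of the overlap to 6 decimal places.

√[5·2!3!1!/7! · 0!5!2!1!0!4!] = √(480/7)
  +(−1)^2/∏(2,0,3,0,0,1)! = 1/12  (running 1/12)
⟨..|..⟩ = √(480/7)·(1/12) = +0.690066

+√(10/21) ≈ +0.690066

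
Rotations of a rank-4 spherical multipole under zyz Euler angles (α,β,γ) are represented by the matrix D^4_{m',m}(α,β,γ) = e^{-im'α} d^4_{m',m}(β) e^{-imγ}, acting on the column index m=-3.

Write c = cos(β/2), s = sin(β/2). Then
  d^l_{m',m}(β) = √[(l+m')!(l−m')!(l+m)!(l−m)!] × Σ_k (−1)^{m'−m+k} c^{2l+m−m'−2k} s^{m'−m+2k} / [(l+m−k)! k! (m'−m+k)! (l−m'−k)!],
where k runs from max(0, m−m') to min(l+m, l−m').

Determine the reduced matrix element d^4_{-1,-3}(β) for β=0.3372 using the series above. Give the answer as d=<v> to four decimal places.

d=0.1952

d^4_{-1,-3}(β=0.3372) via the finite sum:
With c≡cos(β/2)=0.985821 and s≡sin(β/2)=0.167802, N=[6·120·1·5040]^{1/2}=1904.940944
k: max(0,(-3)−(-1))=0 … min(4+(-3),4−(-1))=1
  k=0: (−1)^2·1904.9409/(240)·0.9858^6·0.1678^2 = +0.205142
  k=1: (−1)^3·1904.9409/(144)·0.9858^4·0.1678^4 = -0.009906
d^4_{-1,-3}(0.3372) = +0.205142 -0.009906 = +0.195236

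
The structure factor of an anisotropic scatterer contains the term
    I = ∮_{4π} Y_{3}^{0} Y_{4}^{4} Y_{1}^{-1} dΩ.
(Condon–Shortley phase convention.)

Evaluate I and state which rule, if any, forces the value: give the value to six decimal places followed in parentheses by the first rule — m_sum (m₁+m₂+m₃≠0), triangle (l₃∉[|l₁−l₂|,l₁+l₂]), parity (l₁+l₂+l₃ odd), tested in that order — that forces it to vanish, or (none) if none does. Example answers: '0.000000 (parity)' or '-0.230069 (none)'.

0.000000 (m_sum)

m-sum = 0 + 4 − 1 = 3 ≠ 0 ⇒ I = 0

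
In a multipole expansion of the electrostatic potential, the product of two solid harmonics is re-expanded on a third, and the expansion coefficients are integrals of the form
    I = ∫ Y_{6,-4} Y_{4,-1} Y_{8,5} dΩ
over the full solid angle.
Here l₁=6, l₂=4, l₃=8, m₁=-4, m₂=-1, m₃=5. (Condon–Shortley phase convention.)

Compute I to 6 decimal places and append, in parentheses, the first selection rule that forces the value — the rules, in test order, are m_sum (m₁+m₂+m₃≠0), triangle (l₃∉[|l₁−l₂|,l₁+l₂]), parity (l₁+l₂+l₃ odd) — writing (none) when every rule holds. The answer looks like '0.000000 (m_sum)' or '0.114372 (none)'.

Rules hold: Σm=0, L=18 even, 2≤8≤10.
N = 13·9·17 = 1989
Δ = 2!·10!·6!/19! = 1/23279256
Racah Σ t=0..2: t=0:+1/1658880 t=1:−1/518400 t=2:+1/1658880 = -1/1382400
⇒ 3j(6 4 8; 0 0 0)² = 504/46189, sgn -1
Racah Σ t=0..2: t=0:+1/261273600 t=1:−1/17418240 t=2:+1/19353600 = -1/522547200
⇒ 3j(6 4 8; -4 -1 5)² = 5/162792, sgn +1
4πI² = N·(3j₀)²·(3jₘ)² = 45/67507
I = -1·√(0.000666598/4π) = -0.00728328
No selection rule forces the value: the integral is nonzero (none).

-0.007283 (none)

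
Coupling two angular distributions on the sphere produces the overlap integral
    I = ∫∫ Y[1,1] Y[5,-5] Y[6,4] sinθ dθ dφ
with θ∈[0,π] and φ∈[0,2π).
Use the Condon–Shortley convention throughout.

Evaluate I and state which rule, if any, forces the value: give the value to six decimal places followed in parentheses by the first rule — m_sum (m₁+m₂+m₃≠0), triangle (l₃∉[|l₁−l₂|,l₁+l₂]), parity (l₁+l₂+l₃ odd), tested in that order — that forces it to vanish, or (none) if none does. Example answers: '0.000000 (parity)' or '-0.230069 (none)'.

m-sum 0 ✓  L=12 even ✓  4≤6≤6 ✓
Π(2lᵢ+1) = 3×11×13 = 429
triangle coeff Δ(1,5,6) = 1/858
Σ_t [0,0]: t=0:+1/14400 = 1/14400
(3j)²=6/143 [(1 5 6; 0 0 0)], sign=+1
Σ_t [0,0]: t=0:+1/7257600 = 1/7257600
(3j)²=1/858 [(1 5 6; 1 -5 4)], sign=+1
⇒ 4πI² = 3/143
I = (+1)√(3/143/(4π)) = 0.04085899
No selection rule forces the value: the integral is nonzero (none).

0.040859 (none)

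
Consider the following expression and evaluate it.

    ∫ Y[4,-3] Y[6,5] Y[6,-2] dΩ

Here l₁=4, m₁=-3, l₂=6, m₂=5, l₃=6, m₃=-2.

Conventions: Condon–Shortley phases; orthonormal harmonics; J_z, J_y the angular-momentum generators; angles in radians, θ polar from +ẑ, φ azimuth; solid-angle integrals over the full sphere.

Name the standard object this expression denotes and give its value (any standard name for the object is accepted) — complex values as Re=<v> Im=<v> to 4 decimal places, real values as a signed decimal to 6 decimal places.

This is a Gaunt coefficient — the integral of a triple product of spherical harmonics over the sphere.
Checks pass: Σm=0; 16 even; l₃=6∈[2,10].
(2·4+1)(2·6+1)(2·6+1) = 1521
Δ: 4! 4! 8! / 17! → 1/15315300
sum: t=0:+1/829440 t=1:−1/25920 t=2:+1/9216 t=3:−1/25920 t=4:+1/829440 = 7/207360
3j²(4 6 6; 0 0 0) = Δ·Π!·Σ² = 28/2431  (sign +1)
sum: t=3:−1/5806080 t=4:+1/725760 = 1/829440
3j²(4 6 6; -3 5 -2) = Δ·Π!·Σ² = 49/2652  (sign +1)
combine: 4πI² = 1521·28/2431·49/2652 = 1029/3179
take √, sign +1: I = 0.16049352

Gaunt coefficient, +0.160494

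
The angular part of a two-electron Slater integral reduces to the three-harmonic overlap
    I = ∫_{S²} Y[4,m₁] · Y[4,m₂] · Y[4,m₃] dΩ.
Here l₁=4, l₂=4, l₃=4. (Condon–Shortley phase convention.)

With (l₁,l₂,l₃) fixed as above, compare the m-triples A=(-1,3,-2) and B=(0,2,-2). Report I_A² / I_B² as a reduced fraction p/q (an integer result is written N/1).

70/121

l's match ⇒ only the (l;m) 3-j factors differ between A and B.
A: triangle coeff Δ(4,4,4) = 1/450450; Σ_t [3,4]: t=3:−1/576 t=4:+1/864 = -1/1728; (3j)²=5/1287 [(4 4 4; -1 3 -2)], sign=-1
B: triangle coeff Δ(4,4,4) = 1/450450; Σ_t [2,4]: t=2:+1/384 t=3:−1/216 t=4:+1/2304 = -11/6912; (3j)²=11/1638 [(4 4 4; 0 2 -2)], sign=-1
I_A²/I_B² = (5/1287)/(11/1638) = 70/121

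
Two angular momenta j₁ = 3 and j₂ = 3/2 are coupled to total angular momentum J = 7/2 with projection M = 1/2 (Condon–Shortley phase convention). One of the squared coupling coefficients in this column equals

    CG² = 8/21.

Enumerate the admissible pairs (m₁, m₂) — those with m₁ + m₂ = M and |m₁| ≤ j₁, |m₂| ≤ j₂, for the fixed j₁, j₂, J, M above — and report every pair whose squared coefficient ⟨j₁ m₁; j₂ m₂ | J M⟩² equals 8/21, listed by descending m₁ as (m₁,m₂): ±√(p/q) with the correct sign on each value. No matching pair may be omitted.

Admissible pairs with m₁+m₂ = M = 1/2: (-1,3/2), (0,1/2), (1,-1/2), (2,-3/2)
  (m₁,m₂)=(2,-3/2): CG² = 5/21, CG = +√(5/21)
  (m₁,m₂)=(1,-1/2): CG² = 2/7, CG = +√(2/7)
  (m₁,m₂)=(0,1/2): CG² = 2/21, CG = −√(2/21)
  (m₁,m₂)=(-1,3/2): CG² = 8/21, CG = −√(8/21)   ← matches the target
Pairs with CG² = 8/21: (-1,3/2): −√(8/21)

(-1,3/2): −√(8/21)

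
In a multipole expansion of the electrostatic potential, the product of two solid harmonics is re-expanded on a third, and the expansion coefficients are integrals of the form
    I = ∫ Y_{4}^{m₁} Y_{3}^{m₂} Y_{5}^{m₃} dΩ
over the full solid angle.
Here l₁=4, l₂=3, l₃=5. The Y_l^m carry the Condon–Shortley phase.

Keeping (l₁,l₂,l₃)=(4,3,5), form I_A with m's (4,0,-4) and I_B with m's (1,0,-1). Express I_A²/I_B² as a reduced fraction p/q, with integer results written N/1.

l's match ⇒ only the (l;m) 3-j factors differ between A and B.
A: triangle coeff Δ(4,3,5) = 1/180180; Σ_t [0,0]: t=0:+1/8640 = 1/8640; (3j)²=28/715 [(4 3 5; 4 0 -4)], sign=-1
B: triangle coeff Δ(4,3,5) = 1/180180; Σ_t [0,2]: t=0:+1/432 t=1:−1/192 t=2:+1/1440 = -19/8640; (3j)²=361/30030 [(4 3 5; 1 0 -1)], sign=-1
I_A²/I_B² = (28/715)/(361/30030) = 1176/361

1176/361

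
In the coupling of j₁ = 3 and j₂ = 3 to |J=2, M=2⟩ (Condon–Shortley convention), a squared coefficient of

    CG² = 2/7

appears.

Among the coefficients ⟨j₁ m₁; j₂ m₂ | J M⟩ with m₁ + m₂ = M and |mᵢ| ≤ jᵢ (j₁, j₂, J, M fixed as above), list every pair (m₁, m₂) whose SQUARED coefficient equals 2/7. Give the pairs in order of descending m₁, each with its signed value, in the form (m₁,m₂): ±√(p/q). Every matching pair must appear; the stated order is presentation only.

(1,1): +√(2/7)

Admissible pairs with m₁+m₂ = M = 2: (-1,3), (0,2), (1,1), (2,0), (3,-1)
  (m₁,m₂)=(3,-1): CG² = 5/42, CG = +√(5/42)
  (m₁,m₂)=(2,0): CG² = 5/21, CG = −√(5/21)
  (m₁,m₂)=(1,1): CG² = 2/7, CG = +√(2/7)   ← matches the target
  (m₁,m₂)=(0,2): CG² = 5/21, CG = −√(5/21)
  (m₁,m₂)=(-1,3): CG² = 5/42, CG = +√(5/42)
Pairs with CG² = 2/7: (1,1): +√(2/7)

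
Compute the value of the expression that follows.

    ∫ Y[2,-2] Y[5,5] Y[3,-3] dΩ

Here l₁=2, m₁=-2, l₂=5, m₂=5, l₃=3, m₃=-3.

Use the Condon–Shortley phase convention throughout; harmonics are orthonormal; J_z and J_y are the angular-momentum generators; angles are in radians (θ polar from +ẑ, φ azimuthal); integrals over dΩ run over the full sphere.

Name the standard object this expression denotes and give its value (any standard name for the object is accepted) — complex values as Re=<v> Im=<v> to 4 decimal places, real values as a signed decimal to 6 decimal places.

This is a Gaunt coefficient — the integral of a triple product of spherical harmonics over the sphere.
m-sum 0 ✓  L=10 even ✓  3≤3≤7 ✓
Π(2lᵢ+1) = 5×11×7 = 385
triangle coeff Δ(2,5,3) = 1/2310
Σ_t [2,2]: t=2:+1/144 = 1/144
(3j)²=10/231 [(2 5 3; 0 0 0)], sign=-1
Σ_t [4,4]: t=4:+1/17280 = 1/17280
(3j)²=1/11 [(2 5 3; -2 5 -3)], sign=+1
⇒ 4πI² = 50/33
I = (-1)√(50/33/(4π)) = -0.34723469

Gaunt coefficient, -0.347235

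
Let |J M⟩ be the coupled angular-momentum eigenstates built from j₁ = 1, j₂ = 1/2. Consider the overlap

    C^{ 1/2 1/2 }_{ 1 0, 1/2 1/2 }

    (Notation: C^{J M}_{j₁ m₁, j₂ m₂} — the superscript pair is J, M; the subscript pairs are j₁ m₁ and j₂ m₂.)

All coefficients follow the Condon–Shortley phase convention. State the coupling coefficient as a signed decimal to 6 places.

j₁+j₂−J=1  J+j₁−j₂=1  J−j₁+j₂=0  j₁+j₂+J+1=3
(j₁±m₁, j₂±m₂, J±M) = (1,1,1,0,1,0)
P² = 1/3
sum k=1..1:
  [1] −1/1 = -1
S = -1
C² = P²·S² = 1/3 ; C = -0.577350

-0.577350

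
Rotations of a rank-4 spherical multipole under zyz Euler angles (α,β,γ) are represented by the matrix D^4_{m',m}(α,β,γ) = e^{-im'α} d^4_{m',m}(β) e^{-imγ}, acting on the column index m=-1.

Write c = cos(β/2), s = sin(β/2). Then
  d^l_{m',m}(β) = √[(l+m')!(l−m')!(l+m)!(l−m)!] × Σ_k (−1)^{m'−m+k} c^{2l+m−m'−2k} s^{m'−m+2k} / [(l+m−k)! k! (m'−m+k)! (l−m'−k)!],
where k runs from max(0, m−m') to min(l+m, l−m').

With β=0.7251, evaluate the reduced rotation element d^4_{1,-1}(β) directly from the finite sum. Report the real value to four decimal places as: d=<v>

d^4_{1,-1}(β=0.7251) via the finite sum:
With c≡cos(β/2)=0.934995 and s≡sin(β/2)=0.354660, N=[120·6·6·120]^{1/2}=720.000000
The bounds max(0,m−m')=0 and min(l+m,l−m')=3 give 4 terms
  k=0: (−1)^2·720.0000/(72)·0.9350^6·0.3547^2 = +0.840389
  k=1: (−1)^3·720.0000/(24)·0.9350^4·0.3547^4 = -0.362749
  k=2: (−1)^4·720.0000/(48)·0.9350^2·0.3547^6 = +0.026096
  k=3: (−1)^5·720.0000/(720)·0.9350^0·0.3547^8 = -0.000250
d^4_{1,-1}(0.7251) = +0.840389 -0.362749 +0.026096 -0.000250 = +0.503486

d=0.5035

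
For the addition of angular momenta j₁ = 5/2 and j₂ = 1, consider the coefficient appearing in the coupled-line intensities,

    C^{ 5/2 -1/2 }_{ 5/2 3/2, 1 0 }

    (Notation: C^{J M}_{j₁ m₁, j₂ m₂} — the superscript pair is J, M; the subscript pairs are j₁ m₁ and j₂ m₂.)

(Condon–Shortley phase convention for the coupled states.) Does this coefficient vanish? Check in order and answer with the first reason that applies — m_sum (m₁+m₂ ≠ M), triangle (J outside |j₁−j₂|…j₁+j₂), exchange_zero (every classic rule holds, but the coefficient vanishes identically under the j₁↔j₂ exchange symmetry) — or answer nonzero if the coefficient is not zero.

m-sum: m₁+m₂ = 3/2+0 = 3/2, M = -1/2  ✗ ⇒ coefficient is 0

m_sum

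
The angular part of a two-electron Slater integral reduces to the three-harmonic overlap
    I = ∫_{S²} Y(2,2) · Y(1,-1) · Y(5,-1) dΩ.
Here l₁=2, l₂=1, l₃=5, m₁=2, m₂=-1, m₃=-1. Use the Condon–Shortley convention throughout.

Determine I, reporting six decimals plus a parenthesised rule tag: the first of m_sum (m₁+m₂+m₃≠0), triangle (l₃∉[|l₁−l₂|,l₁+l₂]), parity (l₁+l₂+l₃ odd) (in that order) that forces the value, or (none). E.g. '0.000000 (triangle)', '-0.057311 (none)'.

triangle: need 1≤l₃≤3, have 5; I=0

0.000000 (triangle)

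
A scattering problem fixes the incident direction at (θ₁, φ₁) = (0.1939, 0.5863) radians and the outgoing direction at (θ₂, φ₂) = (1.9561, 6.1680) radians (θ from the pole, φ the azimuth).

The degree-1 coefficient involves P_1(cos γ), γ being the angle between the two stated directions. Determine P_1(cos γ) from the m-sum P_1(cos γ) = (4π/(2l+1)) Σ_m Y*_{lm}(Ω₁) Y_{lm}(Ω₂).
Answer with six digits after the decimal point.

-0.232398

Expand P_1 via completeness: Σ_{m} conj(Y_{1,m}) at Ω₁ times Y_{1,m} at Ω₂ —
  m=-1: Y*=0.05545 + 0.03683j  Y=0.31804 + 0.03680j  product 0.01628 + 0.01376j
  m=+0: Y*=0.47945 + 0.00000j  Y=-0.18364 + 0.00000j  product -0.08804 + 0.00000j
  m=+1: Y*=-0.05545 + 0.03683j  Y=-0.31804 + 0.03680j  product 0.01628 - 0.01376j
Total Σ_m = -0.05548 + 0.00000j. Multiply by 4.188790: -0.23240 + 0.00000j. P_1(cos γ) = -0.232398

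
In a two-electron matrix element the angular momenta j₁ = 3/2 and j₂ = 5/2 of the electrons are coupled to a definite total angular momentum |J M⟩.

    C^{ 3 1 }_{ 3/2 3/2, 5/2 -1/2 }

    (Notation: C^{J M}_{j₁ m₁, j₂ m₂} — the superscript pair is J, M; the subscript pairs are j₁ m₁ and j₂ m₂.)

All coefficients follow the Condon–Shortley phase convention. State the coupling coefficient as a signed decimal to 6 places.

triangle: 1!*2!*4!/8! = 48/40320
(j±m)!: 3!*0!*2!*3!*4!*2! = 3456
prefactor² = (2J+1)*Δ*N² = 144/5
  k=0: +1/(0!*1!*0!*2!*2!*2!) = 1/8
Σ = 1/8  ⇒  CG² = 144/5*(1/8)² = 9/20
CG = +√(9/20) = +0.670820

+√(9/20) = +0.670820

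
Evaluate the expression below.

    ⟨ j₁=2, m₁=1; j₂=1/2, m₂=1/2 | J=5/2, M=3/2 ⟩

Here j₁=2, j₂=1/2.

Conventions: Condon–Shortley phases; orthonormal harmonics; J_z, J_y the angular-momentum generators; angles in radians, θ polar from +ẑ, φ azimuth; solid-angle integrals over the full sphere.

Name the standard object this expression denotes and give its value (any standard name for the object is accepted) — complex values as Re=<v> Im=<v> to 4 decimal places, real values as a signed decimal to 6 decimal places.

This is a Clebsch–Gordan (vector-coupling) coefficient.
triangle: 0!*4!*1!/6! = 24/720
(j±m)!: 3!*1!*1!*0!*4!*1! = 144
prefactor² = (2J+1)*Δ*N² = 144/5
  k=0: +1/(0!*0!*1!*1!*3!*0!) = 1/6
Σ = 1/6  ⇒  CG² = 144/5*(1/6)² = 4/5
CG = +√(4/5) = +0.894427

Clebsch–Gordan coefficient, +√(4/5) ≈ +0.894427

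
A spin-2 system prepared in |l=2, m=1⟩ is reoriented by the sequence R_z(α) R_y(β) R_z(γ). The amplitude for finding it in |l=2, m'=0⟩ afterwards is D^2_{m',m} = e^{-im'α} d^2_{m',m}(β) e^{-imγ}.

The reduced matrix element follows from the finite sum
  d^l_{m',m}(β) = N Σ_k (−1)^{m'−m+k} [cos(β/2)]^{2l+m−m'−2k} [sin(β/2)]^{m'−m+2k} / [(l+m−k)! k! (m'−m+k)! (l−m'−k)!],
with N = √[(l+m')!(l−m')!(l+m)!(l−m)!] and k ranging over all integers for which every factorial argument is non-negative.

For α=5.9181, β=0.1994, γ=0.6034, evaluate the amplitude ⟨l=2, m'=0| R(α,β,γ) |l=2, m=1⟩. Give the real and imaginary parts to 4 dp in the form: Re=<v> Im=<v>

Re=0.1958 Im=-0.1349

D^2_{0,1}(5.9181,0.1994,0.6034) = e^{-i·0·5.9181}·d^2_{0,1}(0.1994)·e^{-i·1·0.6034}. Compute d first:
c=cos(0.199400/2)=0.995034, s=sin(0.199400/2)=0.099535; N=√[2·2·6·1]=4.898979
The bounds max(0,m−m')=1 and min(l+m,l−m')=2 give 2 terms
  k=1: (−1)^0·4.8990/(2)·0.9950^3·0.0995^1 = +0.240196
  k=2: (−1)^1·4.8990/(2)·0.9950^1·0.0995^3 = -0.002403
d^2_{0,1}(0.1994) = +0.240196 -0.002403 = +0.237792
D = (+1.000000+0.000000i)·(+0.237792)·(+0.823411-0.567445i) = +0.195801-0.134934i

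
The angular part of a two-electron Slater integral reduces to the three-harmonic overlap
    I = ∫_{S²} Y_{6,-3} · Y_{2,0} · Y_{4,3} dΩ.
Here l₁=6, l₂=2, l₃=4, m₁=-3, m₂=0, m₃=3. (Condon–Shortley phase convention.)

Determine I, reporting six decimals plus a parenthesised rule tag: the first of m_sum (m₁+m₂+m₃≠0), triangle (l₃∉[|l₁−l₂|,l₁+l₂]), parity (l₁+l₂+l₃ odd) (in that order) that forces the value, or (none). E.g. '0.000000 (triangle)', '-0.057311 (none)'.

-0.165283 (none)

Checks pass: Σm=0; 12 even; l₃=4∈[4,8].
(2·6+1)(2·2+1)(2·4+1) = 585
Δ: 4! 8! 0! / 13! → 1/6435
sum: t=2:+1/2304 = 1/2304
3j²(6 2 4; 0 0 0) = Δ·Π!·Σ² = 5/143  (sign +1)
sum: t=2:+1/20160 = 1/20160
3j²(6 2 4; -3 0 3) = Δ·Π!·Σ² = 12/715  (sign -1)
combine: 4πI² = 585·5/143·12/715 = 540/1573
take √, sign -1: I = -0.16528277
No selection rule forces the value: the integral is nonzero (none).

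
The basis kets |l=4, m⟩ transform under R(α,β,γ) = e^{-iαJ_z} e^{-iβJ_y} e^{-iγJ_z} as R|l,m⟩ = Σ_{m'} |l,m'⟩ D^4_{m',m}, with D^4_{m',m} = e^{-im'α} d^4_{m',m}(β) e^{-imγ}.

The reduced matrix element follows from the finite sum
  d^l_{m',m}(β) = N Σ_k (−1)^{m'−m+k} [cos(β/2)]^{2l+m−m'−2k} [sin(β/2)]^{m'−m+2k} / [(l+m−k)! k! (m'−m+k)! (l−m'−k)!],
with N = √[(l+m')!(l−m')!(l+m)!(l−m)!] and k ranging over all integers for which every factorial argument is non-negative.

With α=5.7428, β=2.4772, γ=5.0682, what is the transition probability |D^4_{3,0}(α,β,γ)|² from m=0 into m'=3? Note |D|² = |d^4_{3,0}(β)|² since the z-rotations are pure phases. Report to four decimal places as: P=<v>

P=0.0745

Split into d^4_{3,0}(β=2.4772) × two z-phases.
c=cos(2.477200/2)=0.326120, s=sin(2.477200/2)=0.945328; N=√[5040·1·24·24]=1703.830978
k∈{0,1} keeps every argument non-negative
  k=0: (−1)^3·1703.8310/(144)·0.3261^5·0.9453^3 = -0.036872
  k=1: (−1)^4·1703.8310/(144)·0.3261^3·0.9453^5 = +0.309820
d^4_{3,0}(2.4772) = -0.036872 +0.309820 = +0.272948
|D^4_{3,0}|² = |d^4_{3,0}(β)|² = (+0.272948)² = 0.074501 (the z-rotation phases have unit modulus)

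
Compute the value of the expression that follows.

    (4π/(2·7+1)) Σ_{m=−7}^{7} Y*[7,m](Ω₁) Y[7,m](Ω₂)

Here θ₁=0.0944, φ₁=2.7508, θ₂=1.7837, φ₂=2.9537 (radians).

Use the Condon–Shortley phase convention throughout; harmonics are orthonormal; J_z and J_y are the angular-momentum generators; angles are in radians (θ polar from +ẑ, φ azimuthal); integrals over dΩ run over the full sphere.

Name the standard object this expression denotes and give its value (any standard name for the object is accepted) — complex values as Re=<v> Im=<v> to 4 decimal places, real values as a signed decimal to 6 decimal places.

Legendre polynomial (addition theorem), +0.229709

This sum is the spherical-harmonic addition theorem: it equals the Legendre polynomial P_l(cos γ) of the angle γ between the two directions.
Addition theorem: P_7(cos γ) = (4π/15) Σ_m Y*_{lm}(Ω₁) Y_{lm}(Ω₂), m = −7…7:
  m=-7: Y*=0.00000 + 0.00000j  Y=-0.10772 - 0.41233j  product 0.00000 - 0.00000j
  m=-6: Y*=-0.00000 - 0.00000j  Y=-0.14790 - 0.31137j  product -0.00000 + 0.00000j
  m=-5: Y*=0.00001 + 0.00003j  Y=0.08106 + 0.11087j  product -0.00000 + 0.00000j
  m=-4: Y*=0.00000 - 0.00057j  Y=0.25019 + 0.23381j  product 0.00013 - 0.00014j
  m=-3: Y*=-0.00281 + 0.00667j  Y=-0.02955 - 0.01868j  product 0.00021 - 0.00014j
  m=-2: Y*=0.04563 - 0.04528j  Y=-0.30478 - 0.12025j  product -0.01935 + 0.00831j
  m=-1: Y*=-0.33526 + 0.13812j  Y=-0.00484 - 0.00092j  product 0.00175 - 0.00036j
  m=+0: Y*=0.96039 + 0.00000j  Y=0.32146 + 0.00000j  product 0.30872 + 0.00000j
  m=+1: Y*=0.33526 + 0.13812j  Y=0.00484 - 0.00092j  product 0.00175 + 0.00036j
  m=+2: Y*=0.04563 + 0.04528j  Y=-0.30478 + 0.12025j  product -0.01935 - 0.00831j
  m=+3: Y*=0.00281 + 0.00667j  Y=0.02955 - 0.01868j  product 0.00021 + 0.00014j
  m=+4: Y*=0.00000 + 0.00057j  Y=0.25019 - 0.23381j  product 0.00013 + 0.00014j
  m=+5: Y*=-0.00001 + 0.00003j  Y=-0.08106 + 0.11087j  product -0.00000 - 0.00000j
  m=+6: Y*=-0.00000 + 0.00000j  Y=-0.14790 + 0.31137j  product -0.00000 - 0.00000j
  m=+7: Y*=-0.00000 + 0.00000j  Y=0.10772 - 0.41233j  product 0.00000 + 0.00000j
Σ over m = 0.27419 + 0.00000j; ×(4π/15) → 0.22971 + 0.00000j. Real part: 0.229709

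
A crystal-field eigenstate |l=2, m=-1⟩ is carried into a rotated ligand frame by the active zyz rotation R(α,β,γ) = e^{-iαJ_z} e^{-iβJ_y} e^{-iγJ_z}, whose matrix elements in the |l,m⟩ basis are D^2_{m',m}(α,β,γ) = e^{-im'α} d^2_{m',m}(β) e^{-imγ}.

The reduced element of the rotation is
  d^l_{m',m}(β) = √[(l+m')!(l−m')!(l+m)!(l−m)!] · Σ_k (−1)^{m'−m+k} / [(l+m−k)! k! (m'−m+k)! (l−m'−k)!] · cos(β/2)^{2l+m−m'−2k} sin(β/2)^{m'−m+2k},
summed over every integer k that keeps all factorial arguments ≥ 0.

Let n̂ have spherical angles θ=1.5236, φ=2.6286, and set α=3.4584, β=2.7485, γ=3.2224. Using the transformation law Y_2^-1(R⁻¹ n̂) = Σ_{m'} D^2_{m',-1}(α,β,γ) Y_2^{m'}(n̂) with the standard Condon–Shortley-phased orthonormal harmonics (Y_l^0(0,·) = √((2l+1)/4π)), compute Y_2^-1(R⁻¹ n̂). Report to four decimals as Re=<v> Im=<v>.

Need the full column D^2_{m',-1} for m'=−2..2 at α=3.4584, β=2.7485, γ=3.2224.
cos(β/2)=0.195283, sin(β/2)=0.980747
d^2_{-2,-1}: single k=1 term ⇒ +0.014608;  D = -0.011036-0.009571i
d^2_{-1,-1}: k∈[0..1] ⇒ +0.001454 -0.110044 = -0.108589;  D = -0.100118-0.042048i
d^2_{0,-1}: k∈[0..1] ⇒ -0.017891 +0.451244 = +0.433353;  D = -0.431939-0.034980i
d^2_{1,-1}: k∈[0..1] ⇒ +0.110044 -0.925183 = -0.815139;  D = -0.792545+0.190592i
d^2_{2,-1}: single k=0 term ⇒ -0.368439;  D = +0.313562-0.193460i
Y_2^{m'}(θ=1.5236,φ=2.6286) and Σ D·Y over m':
  (-0.0110-0.0096i)·(+0.1997+0.3296i)  (-0.1001-0.0420i)·(-0.0317-0.0179i)  (-0.4319-0.0350i)·(-0.3133+0.0000i)  (-0.7925+0.1906i)·(+0.0317-0.0179i)  (+0.3136-0.1935i)·(+0.1997-0.3296i)
Y_2^-1(R⁻¹ n̂) = +0.115825-0.113258i

Re=0.1158 Im=-0.1133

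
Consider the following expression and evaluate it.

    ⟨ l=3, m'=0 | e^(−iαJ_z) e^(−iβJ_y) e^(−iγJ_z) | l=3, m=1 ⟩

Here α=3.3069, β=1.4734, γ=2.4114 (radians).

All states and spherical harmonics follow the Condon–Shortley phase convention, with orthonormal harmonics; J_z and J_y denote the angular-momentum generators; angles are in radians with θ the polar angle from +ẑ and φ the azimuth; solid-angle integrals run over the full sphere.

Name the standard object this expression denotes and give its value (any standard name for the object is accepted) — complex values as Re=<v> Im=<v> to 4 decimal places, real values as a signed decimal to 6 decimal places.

Wigner D-matrix element, Re=0.3059 Im=0.2739

This is a Wigner D-matrix element — the rotation-matrix element ⟨l m'| R(α,β,γ) |l m⟩ in the angular-momentum basis.
First d^3_{0,1}(β=1.4734), then the phase factors e^{-i(0)α} and e^{-i(1)γ}:
With c≡cos(β/2)=0.740690 and s≡sin(β/2)=0.671847, N=[6·6·24·2]^{1/2}=41.569219
k: max(0,(1)−(0))=1 … min(3+(1),3−(0))=3
  k=1: (−1)^0·41.5692/(12)·0.7407^5·0.6718^1 = +0.518851
  k=2: (−1)^1·41.5692/(4)·0.7407^3·0.6718^3 = -1.280656
  k=3: (−1)^2·41.5692/(12)·0.7407^1·0.6718^5 = +0.351220
d^3_{0,1}(1.4734) = +0.518851 -1.280656 +0.351220 = -0.410585
D = (+1.000000+0.000000i)·(-0.410585)·(-0.745046-0.667013i) = +0.305904+0.273865i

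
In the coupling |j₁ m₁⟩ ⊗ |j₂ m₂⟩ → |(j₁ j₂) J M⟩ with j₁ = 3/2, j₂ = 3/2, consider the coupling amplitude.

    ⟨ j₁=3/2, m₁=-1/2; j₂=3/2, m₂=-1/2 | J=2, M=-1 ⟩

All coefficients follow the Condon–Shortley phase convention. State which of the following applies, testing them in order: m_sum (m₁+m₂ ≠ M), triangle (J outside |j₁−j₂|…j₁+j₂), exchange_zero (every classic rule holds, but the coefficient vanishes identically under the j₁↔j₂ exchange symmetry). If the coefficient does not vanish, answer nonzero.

exchange_zero

m-sum: m₁+m₂ = -1/2+(-1/2) = -1, M = -1  ✓
triangle: |j₁−j₂| = 0 ≤ J = 2 ≤ j₁+j₂ = 3  ✓
exchange: j₁=j₂ and m₁=m₂, and (−1)^(j₁+j₂−J) = (−1)^1 = −1 forces ⟨j₁m₁;j₂m₂|JM⟩ = −⟨j₂m₂;j₁m₁|JM⟩ = −⟨j₁m₁;j₂m₂|JM⟩ ⇒ the coefficient vanishes identically
Racah sum check: Σ_k collapses to 0 ⇒ CG = 0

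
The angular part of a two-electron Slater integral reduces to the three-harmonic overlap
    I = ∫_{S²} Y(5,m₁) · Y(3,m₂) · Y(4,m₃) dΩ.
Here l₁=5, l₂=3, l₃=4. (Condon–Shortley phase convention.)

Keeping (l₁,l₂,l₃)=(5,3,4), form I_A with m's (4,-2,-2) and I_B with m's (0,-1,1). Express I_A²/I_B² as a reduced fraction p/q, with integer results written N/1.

224/1

Same 5,3,4: normalisation and zero-m 3j drop out of the ratio.
A: Δ: 4! 6! 2! / 13! → 1/180180; sum: t=0:+1/2880 t=1:−1/8640 = 1/4320; 3j²(5 3 4; 4 -2 -2) = Δ·Π!·Σ² = 8/429  (sign +1)
B: Δ: 4! 6! 2! / 13! → 1/180180; sum: t=0:+1/5760 t=1:−1/288 t=2:+1/288 = 1/5760; 3j²(5 3 4; 0 -1 1) = Δ·Π!·Σ² = 1/12012  (sign -1)
I_A²/I_B² = (8/429)/(1/12012) = 224/1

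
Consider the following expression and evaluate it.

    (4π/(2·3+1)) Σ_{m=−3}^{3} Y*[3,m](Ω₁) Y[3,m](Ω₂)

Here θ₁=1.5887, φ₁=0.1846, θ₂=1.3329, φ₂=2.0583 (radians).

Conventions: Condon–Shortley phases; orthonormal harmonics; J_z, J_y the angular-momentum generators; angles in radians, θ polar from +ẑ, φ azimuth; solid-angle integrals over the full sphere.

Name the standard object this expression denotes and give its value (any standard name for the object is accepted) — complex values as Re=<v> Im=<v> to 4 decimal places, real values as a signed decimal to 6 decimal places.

This sum is the spherical-harmonic addition theorem: it equals the Legendre polynomial P_l(cos γ) of the angle γ between the two directions.
Term-by-term m-sum for l=3 (normalisation 4π/7 = 1.795196):
  term(m=-3) = 0.12596 + 0.09818j   from Y*(Ω₁)=0.35469 + 0.21932j, Y(Ω₂)=0.38071 + 0.04139j
  term(m=-2) = 0.00342 - 0.00237j   from Y*(Ω₁)=-0.01706 - 0.00660j, Y(Ω₂)=-0.12764 + 0.18827j
  term(m=-1) = -0.02183 - 0.06986j   from Y*(Ω₁)=-0.31713 - 0.05922j, Y(Ω₂)=0.10627 + 0.20044j
  term(m=+0) = -0.00480 + 0.00000j   from Y*(Ω₁)=0.02003 + 0.00000j, Y(Ω₂)=-0.23941 + 0.00000j
  term(m=+1) = -0.02183 + 0.06986j   from Y*(Ω₁)=0.31713 - 0.05922j, Y(Ω₂)=-0.10627 + 0.20044j
  term(m=+2) = 0.00342 + 0.00237j   from Y*(Ω₁)=-0.01706 + 0.00660j, Y(Ω₂)=-0.12764 - 0.18827j
  term(m=+3) = 0.12596 - 0.09818j   from Y*(Ω₁)=-0.35469 + 0.21932j, Y(Ω₂)=-0.38071 + 0.04139j
Σ over m = 0.21030 + 0.00000j; ×(4π/7) → 0.37752 + 0.00000j. Real part: 0.377524

Legendre polynomial (addition theorem), +0.377524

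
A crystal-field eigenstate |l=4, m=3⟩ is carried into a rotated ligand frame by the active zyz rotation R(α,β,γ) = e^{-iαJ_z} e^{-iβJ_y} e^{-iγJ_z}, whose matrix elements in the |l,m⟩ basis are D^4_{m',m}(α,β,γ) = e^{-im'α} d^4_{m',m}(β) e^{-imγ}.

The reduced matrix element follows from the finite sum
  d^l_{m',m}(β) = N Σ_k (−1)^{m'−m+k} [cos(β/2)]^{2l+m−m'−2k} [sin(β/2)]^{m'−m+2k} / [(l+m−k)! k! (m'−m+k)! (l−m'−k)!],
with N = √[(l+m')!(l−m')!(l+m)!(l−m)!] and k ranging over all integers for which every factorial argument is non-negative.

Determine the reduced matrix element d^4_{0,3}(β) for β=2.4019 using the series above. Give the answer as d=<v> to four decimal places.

d^4_{0,3}(β=2.4019) via the finite sum:
c=cos(2.401900/2)=0.361472, s=sin(2.401900/2)=0.932383; N=√[24·24·5040·1]=1703.830978
k: max(0,(3)−(0))=3 … min(4+(3),4−(0))=4
  k=3: (−1)^0·1703.8310/(144)·0.3615^5·0.9324^3 = +0.059186
  k=4: (−1)^1·1703.8310/(144)·0.3615^3·0.9324^5 = -0.393786
d^4_{0,3}(2.4019) = +0.059186 -0.393786 = -0.334600

d=-0.3346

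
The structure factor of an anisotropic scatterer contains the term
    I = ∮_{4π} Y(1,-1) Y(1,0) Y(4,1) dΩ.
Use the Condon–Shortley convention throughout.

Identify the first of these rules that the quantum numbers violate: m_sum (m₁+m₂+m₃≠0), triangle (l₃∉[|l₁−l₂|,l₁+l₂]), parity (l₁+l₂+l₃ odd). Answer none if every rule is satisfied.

triangle

azimuthal sum: -1 + 0 + 1 = 0  ✓
l₃ must lie in [0,2]; have l₃=4  ✗
L = 1 + 1 + 4 = 6 (even)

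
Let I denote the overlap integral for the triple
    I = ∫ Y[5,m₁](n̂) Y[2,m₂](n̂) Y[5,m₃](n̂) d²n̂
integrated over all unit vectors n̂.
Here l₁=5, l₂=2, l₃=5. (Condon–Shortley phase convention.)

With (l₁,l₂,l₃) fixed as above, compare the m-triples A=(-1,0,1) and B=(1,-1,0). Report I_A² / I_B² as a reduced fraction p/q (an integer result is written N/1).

l's match ⇒ only the (l;m) 3-j factors differ between A and B.
A: triangle coeff Δ(5,2,5) = 1/38610; Σ_t [0,2]: t=0:+1/5760 t=1:−1/720 t=2:+1/2304 = -1/1280; (3j)²=27/1430 [(5 2 5; -1 0 1)], sign=-1
B: triangle coeff Δ(5,2,5) = 1/38610; Σ_t [0,1]: t=0:+1/1152 t=1:−1/1440 = 1/5760; (3j)²=1/858 [(5 2 5; 1 -1 0)], sign=-1
I_A²/I_B² = (27/1430)/(1/858) = 81/5

81/5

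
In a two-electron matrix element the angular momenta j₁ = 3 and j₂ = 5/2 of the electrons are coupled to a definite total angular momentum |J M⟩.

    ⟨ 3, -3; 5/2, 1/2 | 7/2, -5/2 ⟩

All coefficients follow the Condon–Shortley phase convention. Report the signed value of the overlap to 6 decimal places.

+0.654654

triangle: 2!×4!×3!/10! = 288/3628800
(j±m)!: 0!×6!×3!×2!×1!×6! = 6220800
prefactor² = (2J+1)×Δ×N² = 27648/7
  k=2: +1/(2!×0!×4!×1!×0!×2!) = 1/96
Σ = 1/96  ⇒  CG² = 27648/7×(1/96)² = 3/7
CG = +√(3/7) = +0.654654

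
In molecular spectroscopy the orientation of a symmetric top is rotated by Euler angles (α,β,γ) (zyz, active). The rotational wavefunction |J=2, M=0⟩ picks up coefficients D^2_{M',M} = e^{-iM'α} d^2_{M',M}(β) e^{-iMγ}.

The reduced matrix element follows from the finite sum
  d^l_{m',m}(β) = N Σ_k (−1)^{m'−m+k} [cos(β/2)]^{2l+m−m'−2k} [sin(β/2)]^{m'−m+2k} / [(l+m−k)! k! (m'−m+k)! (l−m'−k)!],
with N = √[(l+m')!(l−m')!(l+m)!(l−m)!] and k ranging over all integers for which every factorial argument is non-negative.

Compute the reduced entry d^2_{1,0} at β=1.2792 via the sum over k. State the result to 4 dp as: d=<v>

d^2_{1,0}(β=1.2792) via the finite sum:
With c≡cos(β/2)=0.802335 and s≡sin(β/2)=0.596875, N=[6·1·2·2]^{1/2}=4.898979
k: max(0,(0)−(1))=0 … min(2+(0),2−(1))=1
  k=0: (−1)^1·4.8990/(2)·0.8023^3·0.5969^1 = -0.755136
  k=1: (−1)^2·4.8990/(2)·0.8023^1·0.5969^3 = +0.417908
d^2_{1,0}(1.2792) = -0.755136 +0.417908 = -0.337228

d=-0.3372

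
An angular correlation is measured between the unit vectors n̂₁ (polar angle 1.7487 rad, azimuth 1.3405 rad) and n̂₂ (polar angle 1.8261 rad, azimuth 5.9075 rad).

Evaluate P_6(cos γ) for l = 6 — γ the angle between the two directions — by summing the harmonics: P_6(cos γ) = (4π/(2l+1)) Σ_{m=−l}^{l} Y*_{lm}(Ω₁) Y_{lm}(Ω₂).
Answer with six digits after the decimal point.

Addition theorem: P_6(cos γ) = (4π/13) Σ_m Y*_{lm}(Ω₁) Y_{lm}(Ω₂), m = −6…6:
  term(m=-6) = -0.111936-0.133310i   from Y*(Ω₁)=-0.082505+0.431283i, Y(Ω₂)=-0.250290+0.307422i
  term(m=-5) = -0.065148+0.073247i   from Y*(Ω₁)=-0.249807-0.111352i, Y(Ω₂)=+0.108530-0.341593i
  term(m=-4) = +0.017116+0.011252i   from Y*(Ω₁)=-0.132743+0.174756i, Y(Ω₂)=-0.006347-0.093121i
  term(m=-3) = +0.042230-0.090602i   from Y*(Ω₁)=-0.185971-0.224920i, Y(Ω₂)=+0.147048+0.309342i
  term(m=-2) = +0.000594+0.000178i   from Y*(Ω₁)=-0.132450+0.065720i, Y(Ω₂)=-0.003063-0.002861i
  term(m=-1) = -0.013796+0.094221i   from Y*(Ω₁)=-0.067038-0.285930i, Y(Ω₂)=-0.301631-0.118969i
  term(m=+0) = -0.003866-0.000000i   from Y*(Ω₁)=-0.127999-0.000000i, Y(Ω₂)=+0.030207+0.000000i
  term(m=+1) = -0.013796-0.094221i   from Y*(Ω₁)=+0.067038-0.285930i, Y(Ω₂)=+0.301631-0.118969i
  term(m=+2) = +0.000594-0.000178i   from Y*(Ω₁)=-0.132450-0.065720i, Y(Ω₂)=-0.003063+0.002861i
  term(m=+3) = +0.042230+0.090602i   from Y*(Ω₁)=+0.185971-0.224920i, Y(Ω₂)=-0.147048+0.309342i
  term(m=+4) = +0.017116-0.011252i   from Y*(Ω₁)=-0.132743-0.174756i, Y(Ω₂)=-0.006347+0.093121i
  term(m=+5) = -0.065148-0.073247i   from Y*(Ω₁)=+0.249807-0.111352i, Y(Ω₂)=-0.108530-0.341593i
  term(m=+6) = -0.111936+0.133310i   from Y*(Ω₁)=-0.082505-0.431283i, Y(Ω₂)=-0.250290-0.307422i
Σ over m = -0.265746+0.000000i; ×(4π/13) → -0.256882+0.000000i. Real part: -0.256882

-0.256882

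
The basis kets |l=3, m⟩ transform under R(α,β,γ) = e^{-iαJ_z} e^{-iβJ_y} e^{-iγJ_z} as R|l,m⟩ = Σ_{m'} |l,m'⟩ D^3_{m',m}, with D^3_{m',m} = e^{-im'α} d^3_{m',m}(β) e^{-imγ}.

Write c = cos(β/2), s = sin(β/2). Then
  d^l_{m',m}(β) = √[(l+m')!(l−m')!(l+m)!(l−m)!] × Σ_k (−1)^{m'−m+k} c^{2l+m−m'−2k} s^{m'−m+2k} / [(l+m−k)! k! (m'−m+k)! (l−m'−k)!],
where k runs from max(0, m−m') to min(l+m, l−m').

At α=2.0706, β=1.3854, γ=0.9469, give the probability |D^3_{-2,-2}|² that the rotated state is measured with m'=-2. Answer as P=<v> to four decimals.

D^3_{-2,-2}(2.0706,1.3854,0.9469) = e^{-i·-2·2.0706}·d^3_{-2,-2}(1.3854)·e^{-i·-2·0.9469}. Compute d first:
With c≡cos(β/2)=0.769525 and s≡sin(β/2)=0.638617, N=[1·120·1·120]^{1/2}=120.000000
k∈{0,1} keeps every argument non-negative
  k=0: (−1)^0·120.0000/(120)·0.7695^6·0.6386^0 = +0.207651
  k=1: (−1)^1·120.0000/(24)·0.7695^4·0.6386^2 = -0.715058
d^3_{-2,-2}(1.3854) = +0.207651 -0.715058 = -0.507406
|D^3_{-2,-2}|² = |d^3_{-2,-2}(β)|² = (-0.507406)² = 0.257461 (the z-rotation phases have unit modulus)

P=0.2575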